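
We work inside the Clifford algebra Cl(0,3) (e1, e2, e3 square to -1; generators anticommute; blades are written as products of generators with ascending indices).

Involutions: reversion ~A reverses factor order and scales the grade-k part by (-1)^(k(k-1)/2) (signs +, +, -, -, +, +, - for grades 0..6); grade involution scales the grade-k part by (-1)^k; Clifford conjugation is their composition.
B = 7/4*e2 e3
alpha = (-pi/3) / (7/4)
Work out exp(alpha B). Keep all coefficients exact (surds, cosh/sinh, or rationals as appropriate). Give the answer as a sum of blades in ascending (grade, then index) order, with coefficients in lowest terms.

B^2 = (7/4)^2*(e2 e3)^2 = 49/16*(-1) = -49/16 (a basis 2-blade squares to minus the product of its generators' squares).
B^2 = -49/16 — a negative square means the series sums to a rotation: l = 7/4, alpha*l = -pi/3, so exp(alpha B) = cos(-pi/3) + (sin(-pi/3)/(7/4))*B = 1/2 + (-2*sqrt(3)/7)*B.
Answer: 1/2 - sqrt(3)/2*e2 e3


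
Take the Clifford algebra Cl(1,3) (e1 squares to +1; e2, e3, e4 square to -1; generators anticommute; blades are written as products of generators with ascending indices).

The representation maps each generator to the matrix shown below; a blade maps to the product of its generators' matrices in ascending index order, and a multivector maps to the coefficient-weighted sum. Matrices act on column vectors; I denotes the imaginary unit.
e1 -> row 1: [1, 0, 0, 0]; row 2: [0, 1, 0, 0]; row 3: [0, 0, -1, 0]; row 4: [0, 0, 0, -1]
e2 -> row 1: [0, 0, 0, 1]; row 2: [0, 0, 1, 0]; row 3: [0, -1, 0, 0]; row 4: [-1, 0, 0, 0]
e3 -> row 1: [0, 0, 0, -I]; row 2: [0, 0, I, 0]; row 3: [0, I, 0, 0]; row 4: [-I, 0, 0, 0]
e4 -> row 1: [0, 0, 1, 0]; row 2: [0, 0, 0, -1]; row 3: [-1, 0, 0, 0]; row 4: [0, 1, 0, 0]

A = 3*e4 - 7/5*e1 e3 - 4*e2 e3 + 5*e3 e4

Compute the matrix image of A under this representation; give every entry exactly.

Bivector images (products of the table entries): rho(e1 e3) = rho(e1)rho(e3) = row 1: [0, 0, 0, -I]; row 2: [0, 0, I, 0]; row 3: [0, -I, 0, 0]; row 4: [I, 0, 0, 0]; rho(e2 e3) = rho(e2)rho(e3) = row 1: [-I, 0, 0, 0]; row 2: [0, I, 0, 0]; row 3: [0, 0, -I, 0]; row 4: [0, 0, 0, I]; rho(e3 e4) = rho(e3)rho(e4) = row 1: [0, -I, 0, 0]; row 2: [-I, 0, 0, 0]; row 3: [0, 0, 0, -I]; row 4: [0, 0, -I, 0].
M = (3)*rho(e4) + (-7/5)*rho(e1 e3) + (-4)*rho(e2 e3) + (5)*rho(e3 e4), summed entrywise:
Answer: row 1: [4*I, -5*I, 3, 7*I/5]; row 2: [-5*I, -4*I, -7*I/5, -3]; row 3: [-3, 7*I/5, 4*I, -5*I]; row 4: [-7*I/5, 3, -5*I, -4*I]


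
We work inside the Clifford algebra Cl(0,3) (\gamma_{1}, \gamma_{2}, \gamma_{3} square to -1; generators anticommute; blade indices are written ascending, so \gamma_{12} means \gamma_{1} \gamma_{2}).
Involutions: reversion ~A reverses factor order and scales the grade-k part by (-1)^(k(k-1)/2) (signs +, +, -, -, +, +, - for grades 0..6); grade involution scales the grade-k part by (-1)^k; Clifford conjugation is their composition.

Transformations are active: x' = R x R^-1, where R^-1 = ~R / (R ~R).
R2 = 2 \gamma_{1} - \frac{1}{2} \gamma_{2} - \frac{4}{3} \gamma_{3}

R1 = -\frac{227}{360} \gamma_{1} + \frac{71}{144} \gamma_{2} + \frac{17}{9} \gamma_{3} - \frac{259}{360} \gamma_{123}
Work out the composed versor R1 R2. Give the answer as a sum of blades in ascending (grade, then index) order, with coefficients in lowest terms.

Distribute over the terms of R2 (each basis-blade product reordered to ascending indices, repeated generators contracted through their squares):
R1 (2 \gamma_{1}) = \frac{227}{180} - \frac{71}{72} \gamma_{12} - \frac{34}{9} \gamma_{13} + \frac{259}{180} \gamma_{23}
R1 (-\frac{1}{2} \gamma_{2}) = \frac{71}{288} + \frac{227}{720} \gamma_{12} + \frac{259}{720} \gamma_{13} + \frac{17}{18} \gamma_{23}
R1 (-\frac{4}{3} \gamma_{3}) = \frac{68}{27} - \frac{259}{270} \gamma_{12} + \frac{227}{270} \gamma_{13} - \frac{71}{108} \gamma_{23}
Summing the partial products and collecting blades:
Answer: \frac{17393}{4320} - \frac{3521}{2160} \gamma_{12} - \frac{5567}{2160} \gamma_{13} + \frac{233}{135} \gamma_{23}


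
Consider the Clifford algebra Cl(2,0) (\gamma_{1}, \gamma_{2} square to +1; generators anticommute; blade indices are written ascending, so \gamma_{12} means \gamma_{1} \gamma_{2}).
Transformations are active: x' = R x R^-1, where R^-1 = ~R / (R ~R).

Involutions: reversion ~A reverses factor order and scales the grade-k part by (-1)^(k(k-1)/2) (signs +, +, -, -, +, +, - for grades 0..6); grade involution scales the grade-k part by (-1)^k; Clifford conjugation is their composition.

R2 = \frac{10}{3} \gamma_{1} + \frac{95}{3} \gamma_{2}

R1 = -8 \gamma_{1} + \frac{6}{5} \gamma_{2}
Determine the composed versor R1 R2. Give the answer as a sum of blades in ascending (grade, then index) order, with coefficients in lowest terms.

Distribute over the terms of R1 (each basis-blade product reordered to ascending indices, repeated generators contracted through their squares):
(-8 \gamma_{1}) R2 = -\frac{80}{3} - \frac{760}{3} \gamma_{12}
(\frac{6}{5} \gamma_{2}) R2 = 38 - 4 \gamma_{12}
Summing the partial products and collecting blades:
Answer: \frac{34}{3} - \frac{772}{3} \gamma_{12}


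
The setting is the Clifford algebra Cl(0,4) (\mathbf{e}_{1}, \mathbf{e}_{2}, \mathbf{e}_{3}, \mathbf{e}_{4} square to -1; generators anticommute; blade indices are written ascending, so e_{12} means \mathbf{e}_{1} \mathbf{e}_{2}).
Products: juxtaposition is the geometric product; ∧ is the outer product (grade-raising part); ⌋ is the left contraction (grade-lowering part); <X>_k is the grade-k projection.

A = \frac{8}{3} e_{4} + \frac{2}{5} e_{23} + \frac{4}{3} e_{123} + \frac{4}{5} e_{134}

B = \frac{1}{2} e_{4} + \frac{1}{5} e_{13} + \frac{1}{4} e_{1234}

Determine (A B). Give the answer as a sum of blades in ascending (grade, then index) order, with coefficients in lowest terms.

step 1: -\frac{4}{3} + \frac{7}{15} e_{2} + \frac{13}{75} e_{4} - \frac{2}{25} e_{12} - \frac{2}{5} e_{13} - \frac{1}{10} e_{14} + \frac{2}{3} e_{123} + \frac{8}{15} e_{134} + \frac{1}{5} e_{234} + \frac{2}{3} e_{1234}
Answer: -\frac{4}{3} + \frac{7}{15} e_{2} + \frac{13}{75} e_{4} - \frac{2}{25} e_{12} - \frac{2}{5} e_{13} - \frac{1}{10} e_{14} + \frac{2}{3} e_{123} + \frac{8}{15} e_{134} + \frac{1}{5} e_{234} + \frac{2}{3} e_{1234}


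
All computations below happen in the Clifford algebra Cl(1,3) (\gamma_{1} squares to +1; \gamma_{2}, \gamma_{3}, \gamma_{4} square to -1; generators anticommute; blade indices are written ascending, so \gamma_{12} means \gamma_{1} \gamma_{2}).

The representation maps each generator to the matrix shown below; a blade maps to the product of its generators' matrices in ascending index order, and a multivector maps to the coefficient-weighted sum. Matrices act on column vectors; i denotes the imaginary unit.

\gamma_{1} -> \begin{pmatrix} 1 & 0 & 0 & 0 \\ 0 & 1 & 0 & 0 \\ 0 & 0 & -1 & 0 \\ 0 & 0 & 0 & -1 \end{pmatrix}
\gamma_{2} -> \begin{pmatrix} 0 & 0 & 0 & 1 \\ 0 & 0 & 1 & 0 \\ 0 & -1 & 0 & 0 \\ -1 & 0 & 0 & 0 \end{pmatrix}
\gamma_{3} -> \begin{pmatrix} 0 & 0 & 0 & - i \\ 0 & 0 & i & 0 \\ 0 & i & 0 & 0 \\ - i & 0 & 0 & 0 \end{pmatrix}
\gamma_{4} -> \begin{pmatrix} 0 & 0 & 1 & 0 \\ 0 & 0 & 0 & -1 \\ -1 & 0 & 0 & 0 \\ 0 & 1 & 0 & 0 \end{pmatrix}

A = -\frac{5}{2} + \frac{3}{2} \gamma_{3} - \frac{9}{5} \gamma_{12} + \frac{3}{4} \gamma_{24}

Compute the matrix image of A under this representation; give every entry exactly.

Bivector images (products of the table entries): rho(\gamma_{12}) = rho(\gamma_{1})rho(\gamma_{2}) = \begin{pmatrix} 0 & 0 & 0 & 1 \\ 0 & 0 & 1 & 0 \\ 0 & 1 & 0 & 0 \\ 1 & 0 & 0 & 0 \end{pmatrix}; rho(\gamma_{24}) = rho(\gamma_{2})rho(\gamma_{4}) = \begin{pmatrix} 0 & 1 & 0 & 0 \\ -1 & 0 & 0 & 0 \\ 0 & 0 & 0 & 1 \\ 0 & 0 & -1 & 0 \end{pmatrix}.
M = (-\frac{5}{2})*1 + (\frac{3}{2})*rho(\gamma_{3}) + (-\frac{9}{5})*rho(\gamma_{12}) + (\frac{3}{4})*rho(\gamma_{24}), summed entrywise (1 is the identity matrix):
Answer: \begin{pmatrix} - \frac{5}{2} & \frac{3}{4} & 0 & - \frac{9}{5} - \frac{3 i}{2} \\ - \frac{3}{4} & - \frac{5}{2} & - \frac{9}{5} + \frac{3 i}{2} & 0 \\ 0 & - \frac{9}{5} + \frac{3 i}{2} & - \frac{5}{2} & \frac{3}{4} \\ - \frac{9}{5} - \frac{3 i}{2} & 0 & - \frac{3}{4} & - \frac{5}{2} \end{pmatrix}


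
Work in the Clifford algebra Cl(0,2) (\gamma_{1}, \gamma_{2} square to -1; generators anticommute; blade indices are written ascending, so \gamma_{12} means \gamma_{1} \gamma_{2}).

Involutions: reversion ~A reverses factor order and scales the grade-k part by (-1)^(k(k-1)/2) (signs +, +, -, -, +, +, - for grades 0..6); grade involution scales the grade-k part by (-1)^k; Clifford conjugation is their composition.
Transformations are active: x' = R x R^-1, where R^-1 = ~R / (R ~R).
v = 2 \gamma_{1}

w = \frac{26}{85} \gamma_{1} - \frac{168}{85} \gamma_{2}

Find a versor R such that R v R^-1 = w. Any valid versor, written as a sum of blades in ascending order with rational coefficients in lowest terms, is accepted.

Here q(v) = q(w) = -4; the classical choice R = v + w = \frac{196}{85} \gamma_{1} - \frac{168}{85} \gamma_{2} then realises v -> w under the sandwich.
Answer: \frac{196}{85} \gamma_{1} - \frac{168}{85} \gamma_{2}


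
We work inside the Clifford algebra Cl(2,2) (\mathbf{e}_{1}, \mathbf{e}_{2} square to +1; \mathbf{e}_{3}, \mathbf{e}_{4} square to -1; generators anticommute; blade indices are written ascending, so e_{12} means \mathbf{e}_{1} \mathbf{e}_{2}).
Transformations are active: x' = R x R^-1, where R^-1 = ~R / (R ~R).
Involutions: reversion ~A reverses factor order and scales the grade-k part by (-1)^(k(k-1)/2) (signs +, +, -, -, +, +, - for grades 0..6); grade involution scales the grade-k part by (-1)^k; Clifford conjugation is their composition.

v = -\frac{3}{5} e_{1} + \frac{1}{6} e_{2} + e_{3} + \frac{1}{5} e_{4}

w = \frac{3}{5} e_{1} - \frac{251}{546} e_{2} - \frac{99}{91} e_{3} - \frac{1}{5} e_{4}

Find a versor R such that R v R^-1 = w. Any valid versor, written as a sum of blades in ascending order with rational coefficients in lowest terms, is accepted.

Since q(v) = q(w) = -\frac{587}{900}, the sum R = v + w = -\frac{80}{273} e_{2} - \frac{8}{91} e_{3} does the job whenever invertible.
Answer: -\frac{80}{273} e_{2} - \frac{8}{91} e_{3}


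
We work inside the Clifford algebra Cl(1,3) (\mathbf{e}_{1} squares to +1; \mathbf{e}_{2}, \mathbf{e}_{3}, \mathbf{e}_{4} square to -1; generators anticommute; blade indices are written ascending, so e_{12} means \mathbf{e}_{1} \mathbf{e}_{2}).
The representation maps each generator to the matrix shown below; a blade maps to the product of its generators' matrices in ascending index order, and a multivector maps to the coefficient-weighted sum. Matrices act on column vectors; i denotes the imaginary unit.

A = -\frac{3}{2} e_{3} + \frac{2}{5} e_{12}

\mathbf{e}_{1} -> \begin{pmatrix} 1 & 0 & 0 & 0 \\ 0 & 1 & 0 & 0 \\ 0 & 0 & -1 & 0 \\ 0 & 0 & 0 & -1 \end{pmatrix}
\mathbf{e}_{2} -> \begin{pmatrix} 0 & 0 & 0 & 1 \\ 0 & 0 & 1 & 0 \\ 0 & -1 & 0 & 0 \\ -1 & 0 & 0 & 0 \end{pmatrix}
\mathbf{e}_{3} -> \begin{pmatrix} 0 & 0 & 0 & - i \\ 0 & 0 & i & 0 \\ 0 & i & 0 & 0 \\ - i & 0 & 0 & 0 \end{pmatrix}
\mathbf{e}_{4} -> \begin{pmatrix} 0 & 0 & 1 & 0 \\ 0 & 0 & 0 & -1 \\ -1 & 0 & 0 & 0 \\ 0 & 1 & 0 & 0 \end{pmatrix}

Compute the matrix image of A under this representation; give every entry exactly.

Bivector images (products of the table entries): rho(e_{12}) = rho(\mathbf{e}_{1})rho(\mathbf{e}_{2}) = \begin{pmatrix} 0 & 0 & 0 & 1 \\ 0 & 0 & 1 & 0 \\ 0 & 1 & 0 & 0 \\ 1 & 0 & 0 & 0 \end{pmatrix}.
M = (-\frac{3}{2})*rho(e_{3}) + (\frac{2}{5})*rho(e_{12}), summed entrywise:
Answer: \begin{pmatrix} 0 & 0 & 0 & \frac{2}{5} + \frac{3 i}{2} \\ 0 & 0 & \frac{2}{5} - \frac{3 i}{2} & 0 \\ 0 & \frac{2}{5} - \frac{3 i}{2} & 0 & 0 \\ \frac{2}{5} + \frac{3 i}{2} & 0 & 0 & 0 \end{pmatrix}


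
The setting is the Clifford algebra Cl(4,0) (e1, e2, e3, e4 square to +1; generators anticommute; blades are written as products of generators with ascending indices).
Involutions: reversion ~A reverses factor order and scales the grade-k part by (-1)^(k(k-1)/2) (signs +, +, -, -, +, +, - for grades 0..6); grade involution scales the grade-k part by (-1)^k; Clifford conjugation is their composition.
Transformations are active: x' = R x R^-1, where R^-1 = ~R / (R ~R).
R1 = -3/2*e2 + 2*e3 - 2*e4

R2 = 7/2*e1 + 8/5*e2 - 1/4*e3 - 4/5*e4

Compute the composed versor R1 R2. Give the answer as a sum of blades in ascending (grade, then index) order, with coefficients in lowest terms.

Distribute over the terms of R1 (each basis-blade product reordered to ascending indices, repeated generators contracted through their squares):
(-3/2*e2) R2 = -12/5 + 21/4*e1 e2 + 3/8*e2 e3 + 6/5*e2 e4
(2*e3) R2 = -1/2 - 7*e1 e3 - 16/5*e2 e3 - 8/5*e3 e4
(-2*e4) R2 = 8/5 + 7*e1 e4 + 16/5*e2 e4 - 1/2*e3 e4
Summing the partial products and collecting blades:
Answer: -13/10 + 21/4*e1 e2 - 7*e1 e3 + 7*e1 e4 - 113/40*e2 e3 + 22/5*e2 e4 - 21/10*e3 e4


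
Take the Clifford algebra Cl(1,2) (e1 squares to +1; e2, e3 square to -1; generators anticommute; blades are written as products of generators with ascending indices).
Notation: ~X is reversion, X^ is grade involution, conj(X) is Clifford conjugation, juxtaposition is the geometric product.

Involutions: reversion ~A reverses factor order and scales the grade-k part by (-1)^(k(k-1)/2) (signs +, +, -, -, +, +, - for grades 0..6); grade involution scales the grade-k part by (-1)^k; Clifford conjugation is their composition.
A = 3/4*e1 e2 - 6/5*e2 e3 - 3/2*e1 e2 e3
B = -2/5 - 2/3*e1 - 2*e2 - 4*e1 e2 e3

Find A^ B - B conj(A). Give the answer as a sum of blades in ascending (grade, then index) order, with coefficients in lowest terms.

first term: 6 - 33/10*e1 + 1/2*e2 - 3/5*e3 - 3/10*e1 e2 - 3*e1 e3 - 13/25*e2 e3 + 1/5*e1 e2 e3
second term: -6 + 63/10*e1 + 1/2*e2 + 27/5*e3 + 3/10*e1 e2 + 3*e1 e3 + 13/25*e2 e3 - 1/5*e1 e2 e3
Answer: 12 - 48/5*e1 - 6*e3 - 3/5*e1 e2 - 6*e1 e3 - 26/25*e2 e3 + 2/5*e1 e2 e3


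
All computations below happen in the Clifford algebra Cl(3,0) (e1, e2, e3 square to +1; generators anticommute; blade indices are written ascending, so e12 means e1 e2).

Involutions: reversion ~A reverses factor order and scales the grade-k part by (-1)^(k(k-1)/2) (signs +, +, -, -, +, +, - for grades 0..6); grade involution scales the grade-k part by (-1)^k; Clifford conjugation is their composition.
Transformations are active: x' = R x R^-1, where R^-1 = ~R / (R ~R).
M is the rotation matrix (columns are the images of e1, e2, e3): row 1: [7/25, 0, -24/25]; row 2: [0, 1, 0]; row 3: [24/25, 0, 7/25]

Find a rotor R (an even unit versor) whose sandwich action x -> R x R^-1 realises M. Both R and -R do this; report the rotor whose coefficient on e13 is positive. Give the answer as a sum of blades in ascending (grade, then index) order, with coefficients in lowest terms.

Method: write R = a + b12*e12 + b13*e13 + b23*e23 with a^2 + b12^2 + b13^2 + b23^2 = 1 (so R^-1 = ~R). Expanding the columns R e_j ~R gives tr M = 4a^2 - 1 and, from the antisymmetric part, M21 - M12 = -4a*b12, M13 - M31 = 4a*b13, M32 - M23 = -4a*b23.
Here tr M = 39/25, so a^2 = (1 + tr M)/4 = 16/25 and a = ±4/5. Taking a = 4/5: M21 - M12 = 0, M13 - M31 = -48/25, M32 - M23 = 0, giving b12 = 0, b13 = -3/5, b23 = 0, i.e. R = 4/5 - 3/5*e13.
Its e13 coefficient is negative, so report the other preimage -R.
Answer: -4/5 + 3/5*e13. Note: both R and -R realise this M (trace 39/25); the covering map identifies them, and the e13-coefficient sign is the tie-breaker.


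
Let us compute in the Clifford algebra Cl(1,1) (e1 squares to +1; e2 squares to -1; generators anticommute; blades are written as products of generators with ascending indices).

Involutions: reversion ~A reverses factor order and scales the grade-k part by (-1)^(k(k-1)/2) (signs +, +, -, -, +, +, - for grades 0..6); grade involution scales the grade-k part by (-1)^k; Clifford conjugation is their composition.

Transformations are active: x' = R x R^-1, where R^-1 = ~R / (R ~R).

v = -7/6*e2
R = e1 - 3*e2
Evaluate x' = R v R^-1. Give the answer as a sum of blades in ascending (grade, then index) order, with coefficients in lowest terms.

~R = e1 - 3*e2, and R ~R = -8, so R^-1 = ~R / (-8).
R v = -7/2 - 7/6*e1 e2
Answer: 7/8*e1 - 35/24*e2


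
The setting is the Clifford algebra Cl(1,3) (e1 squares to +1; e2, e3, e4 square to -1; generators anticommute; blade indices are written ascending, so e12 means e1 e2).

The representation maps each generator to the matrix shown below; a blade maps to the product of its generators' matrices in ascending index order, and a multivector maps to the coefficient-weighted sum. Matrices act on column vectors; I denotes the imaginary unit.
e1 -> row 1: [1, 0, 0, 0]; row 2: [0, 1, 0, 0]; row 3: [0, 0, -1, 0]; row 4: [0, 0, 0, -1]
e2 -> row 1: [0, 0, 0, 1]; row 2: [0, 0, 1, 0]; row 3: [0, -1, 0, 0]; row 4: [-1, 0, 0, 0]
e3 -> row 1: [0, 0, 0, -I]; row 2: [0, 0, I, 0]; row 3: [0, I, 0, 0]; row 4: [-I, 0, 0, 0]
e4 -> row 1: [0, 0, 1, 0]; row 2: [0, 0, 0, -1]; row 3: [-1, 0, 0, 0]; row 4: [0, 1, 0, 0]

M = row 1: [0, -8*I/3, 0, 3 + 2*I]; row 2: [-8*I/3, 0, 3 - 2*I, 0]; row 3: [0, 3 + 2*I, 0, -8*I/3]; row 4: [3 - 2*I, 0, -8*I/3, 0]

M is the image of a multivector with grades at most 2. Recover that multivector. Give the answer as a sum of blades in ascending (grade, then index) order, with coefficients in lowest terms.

Method: the blade images are trace-orthogonal — tr(rho(e_A) rho(e_B)^-1) = 4 if A = B and 0 otherwise — and rho(e_A)^-1 = (e_A)^2 * rho(e_A) with (e_A)^2 = +1 or -1, so the coefficient of e_A in the preimage is (e_A)^2 * tr(M rho(e_A))/4.
Nonzero projections over blades of grade <= 2: e12: (e12)^2 = +1, tr(M rho(e12)) = 12, coefficient 3; e13: (e13)^2 = +1, tr(M rho(e13)) = -8, coefficient -2; e34: (e34)^2 = -1, tr(M rho(e34)) = -32/3, coefficient 8/3. Every other blade of grade <= 2 projects to 0.
Answer: 3*e12 - 2*e13 + 8/3*e34


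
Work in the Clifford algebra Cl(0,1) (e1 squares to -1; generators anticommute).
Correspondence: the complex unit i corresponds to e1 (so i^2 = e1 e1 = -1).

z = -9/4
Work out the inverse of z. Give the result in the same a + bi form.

In blades: z = -9/4.
With qbar = -9/4 (scalar fixed, mapped units negated), z qbar = 81/16 (the sum of squared coefficients), so z^-1 = qbar / (81/16) = -4/9; translating back:
Answer: -4/9


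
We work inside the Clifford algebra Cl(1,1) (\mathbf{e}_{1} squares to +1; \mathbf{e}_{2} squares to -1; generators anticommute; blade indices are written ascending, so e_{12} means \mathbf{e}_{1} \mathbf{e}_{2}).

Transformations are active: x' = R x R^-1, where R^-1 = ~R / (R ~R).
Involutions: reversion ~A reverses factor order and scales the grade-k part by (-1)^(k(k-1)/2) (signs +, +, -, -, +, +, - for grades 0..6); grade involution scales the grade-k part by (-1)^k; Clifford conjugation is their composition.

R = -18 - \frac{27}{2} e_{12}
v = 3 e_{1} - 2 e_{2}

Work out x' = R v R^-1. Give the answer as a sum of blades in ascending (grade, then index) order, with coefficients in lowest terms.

~R = -18 + \frac{27}{2} e_{12}, and R ~R = \frac{567}{4}, so R^-1 = ~R / (\frac{567}{4}).
R v = -81 e_{1} + \frac{153}{2} e_{2}
Answer: \frac{123}{7} e_{1} - \frac{122}{7} e_{2}


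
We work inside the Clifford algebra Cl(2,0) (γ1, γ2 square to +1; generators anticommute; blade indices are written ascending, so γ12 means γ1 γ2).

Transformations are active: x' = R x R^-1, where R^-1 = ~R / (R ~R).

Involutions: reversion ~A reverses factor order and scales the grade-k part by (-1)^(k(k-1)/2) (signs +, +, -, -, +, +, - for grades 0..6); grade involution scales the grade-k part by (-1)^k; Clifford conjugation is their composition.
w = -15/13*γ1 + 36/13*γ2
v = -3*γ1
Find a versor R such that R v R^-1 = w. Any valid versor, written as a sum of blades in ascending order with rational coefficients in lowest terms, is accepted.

A norm check does it: q(v) = q(w) = 9, hence R = v + w = -54/13*γ1 + 36/13*γ2 realises the map — parallel part kept, (v - w)/2 negated, v carried to w.
Answer: -54/13*γ1 + 36/13*γ2


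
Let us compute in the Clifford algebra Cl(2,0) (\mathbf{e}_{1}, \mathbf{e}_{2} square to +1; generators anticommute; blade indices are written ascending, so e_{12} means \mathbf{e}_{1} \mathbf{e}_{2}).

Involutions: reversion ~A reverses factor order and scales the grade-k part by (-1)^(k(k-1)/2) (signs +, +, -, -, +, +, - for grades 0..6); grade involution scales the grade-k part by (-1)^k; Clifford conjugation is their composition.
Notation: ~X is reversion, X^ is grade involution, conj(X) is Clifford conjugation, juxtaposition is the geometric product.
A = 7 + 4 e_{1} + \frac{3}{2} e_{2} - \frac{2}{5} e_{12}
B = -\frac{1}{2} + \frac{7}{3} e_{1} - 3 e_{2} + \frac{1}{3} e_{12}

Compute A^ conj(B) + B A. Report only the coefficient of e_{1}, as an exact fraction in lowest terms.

first term: \frac{6}{5} - \frac{481}{30} e_{1} + \frac{443}{20} e_{2} - \frac{529}{30} e_{12}
second term: \frac{22}{15} + \frac{409}{30} e_{1} - \frac{1441}{60} e_{2} + \frac{541}{30} e_{12}
Answer: -\frac{12}{5}


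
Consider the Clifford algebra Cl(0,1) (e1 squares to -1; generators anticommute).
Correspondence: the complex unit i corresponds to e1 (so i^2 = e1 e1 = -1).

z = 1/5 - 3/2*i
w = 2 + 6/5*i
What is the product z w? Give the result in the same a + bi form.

In blades: z = 1/5 - 3/2*e1, w = 2 + 6/5*e1.
Distribute z over w term by term (generator squares from the signature, products reordered to ascending indices): (1/5)*w = 2/5 + 6/25*e1; (-3/2*e1)*w = 9/5 - 3*e1.
Sum: 11/5 - 69/25*e1; translating back through the correspondence:
Answer: 11/5 - 69/25*i


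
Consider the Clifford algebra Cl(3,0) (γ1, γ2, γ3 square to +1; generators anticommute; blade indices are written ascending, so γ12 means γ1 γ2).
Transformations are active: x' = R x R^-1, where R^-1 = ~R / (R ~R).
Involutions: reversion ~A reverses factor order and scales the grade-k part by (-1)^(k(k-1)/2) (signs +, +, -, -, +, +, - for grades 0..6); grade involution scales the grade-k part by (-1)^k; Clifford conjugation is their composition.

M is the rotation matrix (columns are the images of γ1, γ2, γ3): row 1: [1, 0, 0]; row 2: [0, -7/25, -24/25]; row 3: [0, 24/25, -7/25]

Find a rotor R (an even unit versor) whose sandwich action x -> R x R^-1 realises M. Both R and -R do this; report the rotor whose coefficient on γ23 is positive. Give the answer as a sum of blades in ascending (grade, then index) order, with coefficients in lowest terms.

Method: write R = a + b12*γ12 + b13*γ13 + b23*γ23 with a^2 + b12^2 + b13^2 + b23^2 = 1 (so R^-1 = ~R). Expanding the columns R e_j ~R gives tr M = 4a^2 - 1 and, from the antisymmetric part, M21 - M12 = -4a*b12, M13 - M31 = 4a*b13, M32 - M23 = -4a*b23.
Here tr M = 11/25, so a^2 = (1 + tr M)/4 = 9/25 and a = ±3/5. Taking a = 3/5: M21 - M12 = 0, M13 - M31 = 0, M32 - M23 = 48/25, giving b12 = 0, b13 = 0, b23 = -4/5, i.e. R = 3/5 - 4/5*γ23.
Its γ23 coefficient is negative, so report the other preimage -R.
Answer: -3/5 + 4/5*γ23. Note: both R and -R realise this M (trace 11/25); the covering map identifies them, and the γ23-coefficient sign is the tie-breaker.


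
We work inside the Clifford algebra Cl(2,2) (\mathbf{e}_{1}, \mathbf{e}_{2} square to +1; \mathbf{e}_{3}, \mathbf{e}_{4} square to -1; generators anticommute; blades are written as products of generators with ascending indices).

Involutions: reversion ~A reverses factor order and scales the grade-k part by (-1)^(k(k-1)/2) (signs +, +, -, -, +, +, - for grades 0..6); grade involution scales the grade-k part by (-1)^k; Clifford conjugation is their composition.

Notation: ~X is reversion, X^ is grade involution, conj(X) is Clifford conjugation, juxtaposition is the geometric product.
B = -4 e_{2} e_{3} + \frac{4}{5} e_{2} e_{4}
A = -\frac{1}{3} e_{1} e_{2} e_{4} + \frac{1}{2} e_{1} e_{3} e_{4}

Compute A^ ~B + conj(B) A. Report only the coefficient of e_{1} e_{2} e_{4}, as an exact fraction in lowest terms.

first term: -\frac{4}{15} e_{1} - \frac{2}{5} e_{1} e_{2} e_{3} - 2 e_{1} e_{2} e_{4} + \frac{4}{3} e_{1} e_{3} e_{4}
second term: \frac{4}{15} e_{1} - \frac{2}{5} e_{1} e_{2} e_{3} - 2 e_{1} e_{2} e_{4} + \frac{4}{3} e_{1} e_{3} e_{4}
Answer: -4


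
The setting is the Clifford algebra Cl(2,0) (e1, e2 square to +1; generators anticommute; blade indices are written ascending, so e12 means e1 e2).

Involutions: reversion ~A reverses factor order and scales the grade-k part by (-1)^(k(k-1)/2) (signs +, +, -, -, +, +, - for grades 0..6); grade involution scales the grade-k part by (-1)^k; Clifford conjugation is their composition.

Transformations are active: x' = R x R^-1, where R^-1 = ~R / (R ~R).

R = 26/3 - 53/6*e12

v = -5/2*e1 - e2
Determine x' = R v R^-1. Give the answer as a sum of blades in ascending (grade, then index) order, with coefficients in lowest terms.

~R = 26/3 + 53/6*e12, and R ~R = 5513/36, so R^-1 = ~R / (5513/36).
R v = -77/6*e1 - 123/4*e2
Answer: 11549/11026*e1 - 13675/5513*e2


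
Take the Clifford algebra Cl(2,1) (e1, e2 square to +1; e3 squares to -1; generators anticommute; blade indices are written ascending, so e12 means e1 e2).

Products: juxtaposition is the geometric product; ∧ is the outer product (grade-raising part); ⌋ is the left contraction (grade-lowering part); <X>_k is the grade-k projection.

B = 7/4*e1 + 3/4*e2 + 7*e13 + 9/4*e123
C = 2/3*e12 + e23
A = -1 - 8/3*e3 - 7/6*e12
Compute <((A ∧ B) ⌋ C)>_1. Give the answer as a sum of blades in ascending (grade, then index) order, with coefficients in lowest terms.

step 1: -7/4*e1 - 3/4*e2 - 7/3*e13 + 2*e23 - 9/4*e123
step 2: 2 + 1/2*e1 - 7/6*e2 - 3/4*e3
step 3: 1/2*e1 - 7/6*e2 - 3/4*e3
Answer: 1/2*e1 - 7/6*e2 - 3/4*e3


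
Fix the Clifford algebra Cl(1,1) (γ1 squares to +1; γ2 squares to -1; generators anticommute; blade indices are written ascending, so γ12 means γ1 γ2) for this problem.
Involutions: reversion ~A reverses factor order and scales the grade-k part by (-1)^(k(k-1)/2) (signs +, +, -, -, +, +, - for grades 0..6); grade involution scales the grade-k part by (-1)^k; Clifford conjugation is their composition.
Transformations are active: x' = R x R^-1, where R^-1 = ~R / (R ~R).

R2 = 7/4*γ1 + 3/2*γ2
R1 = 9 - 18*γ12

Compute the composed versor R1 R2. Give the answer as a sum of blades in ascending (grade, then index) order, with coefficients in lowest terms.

Distribute over the terms of R1 (each basis-blade product reordered to ascending indices, repeated generators contracted through their squares):
(9) R2 = 63/4*γ1 + 27/2*γ2
(-18*γ12) R2 = 27*γ1 + 63/2*γ2
Summing the partial products and collecting blades:
Answer: 171/4*γ1 + 45*γ2


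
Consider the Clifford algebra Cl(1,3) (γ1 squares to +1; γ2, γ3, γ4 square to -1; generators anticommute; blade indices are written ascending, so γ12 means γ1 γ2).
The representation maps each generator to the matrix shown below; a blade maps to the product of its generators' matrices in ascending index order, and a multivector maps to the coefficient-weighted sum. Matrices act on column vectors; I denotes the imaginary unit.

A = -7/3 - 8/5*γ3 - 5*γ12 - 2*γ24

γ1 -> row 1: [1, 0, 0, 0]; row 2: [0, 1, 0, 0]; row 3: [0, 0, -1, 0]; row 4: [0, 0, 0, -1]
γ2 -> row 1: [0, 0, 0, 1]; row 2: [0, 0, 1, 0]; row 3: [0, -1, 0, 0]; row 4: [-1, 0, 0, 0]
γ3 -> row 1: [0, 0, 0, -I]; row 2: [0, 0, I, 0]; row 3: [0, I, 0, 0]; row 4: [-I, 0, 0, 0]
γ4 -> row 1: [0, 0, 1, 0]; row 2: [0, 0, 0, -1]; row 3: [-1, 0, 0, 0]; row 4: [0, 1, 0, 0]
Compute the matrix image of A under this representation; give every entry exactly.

Bivector images (products of the table entries): rho(γ12) = rho(γ1)rho(γ2) = row 1: [0, 0, 0, 1]; row 2: [0, 0, 1, 0]; row 3: [0, 1, 0, 0]; row 4: [1, 0, 0, 0]; rho(γ24) = rho(γ2)rho(γ4) = row 1: [0, 1, 0, 0]; row 2: [-1, 0, 0, 0]; row 3: [0, 0, 0, 1]; row 4: [0, 0, -1, 0].
M = (-7/3)*1 + (-8/5)*rho(γ3) + (-5)*rho(γ12) + (-2)*rho(γ24), summed entrywise (1 is the identity matrix):
Answer: row 1: [-7/3, -2, 0, -5 + 8*I/5]; row 2: [2, -7/3, -5 - 8*I/5, 0]; row 3: [0, -5 - 8*I/5, -7/3, -2]; row 4: [-5 + 8*I/5, 0, 2, -7/3]


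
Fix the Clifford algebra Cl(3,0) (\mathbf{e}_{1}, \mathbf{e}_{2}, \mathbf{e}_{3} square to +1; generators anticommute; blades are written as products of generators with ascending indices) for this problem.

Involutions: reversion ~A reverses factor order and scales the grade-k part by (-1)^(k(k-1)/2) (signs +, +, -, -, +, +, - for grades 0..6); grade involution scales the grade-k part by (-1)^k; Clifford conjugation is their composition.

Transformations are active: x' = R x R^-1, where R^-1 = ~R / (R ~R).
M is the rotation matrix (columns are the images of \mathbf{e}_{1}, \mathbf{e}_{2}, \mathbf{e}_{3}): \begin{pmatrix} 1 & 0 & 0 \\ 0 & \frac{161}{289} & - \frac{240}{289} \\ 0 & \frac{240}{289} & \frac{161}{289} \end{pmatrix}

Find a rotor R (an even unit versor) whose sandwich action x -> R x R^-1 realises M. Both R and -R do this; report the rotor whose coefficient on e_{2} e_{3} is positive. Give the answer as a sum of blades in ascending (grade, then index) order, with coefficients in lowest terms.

Method: write R = a + b12*e_{1} e_{2} + b13*e_{1} e_{3} + b23*e_{2} e_{3} with a^2 + b12^2 + b13^2 + b23^2 = 1 (so R^-1 = ~R). Expanding the columns R e_j ~R gives tr M = 4a^2 - 1 and, from the antisymmetric part, M21 - M12 = -4a*b12, M13 - M31 = 4a*b13, M32 - M23 = -4a*b23.
Here tr M = \frac{611}{289}, so a^2 = (1 + tr M)/4 = \frac{225}{289} and a = ±\frac{15}{17}. Taking a = \frac{15}{17}: M21 - M12 = 0, M13 - M31 = 0, M32 - M23 = \frac{480}{289}, giving b12 = 0, b13 = 0, b23 = -\frac{8}{17}, i.e. R = \frac{15}{17} - \frac{8}{17} e_{2} e_{3}.
Its e_{2} e_{3} coefficient is negative, so report the other preimage -R.
Answer: -\frac{15}{17} + \frac{8}{17} e_{2} e_{3}. Uniqueness: Spin(3) -> SO(3) maps R and -R to the same rotation of trace \frac{611}{289}; fixing the sign of the e_{2} e_{3} coefficient removes the ambiguity.


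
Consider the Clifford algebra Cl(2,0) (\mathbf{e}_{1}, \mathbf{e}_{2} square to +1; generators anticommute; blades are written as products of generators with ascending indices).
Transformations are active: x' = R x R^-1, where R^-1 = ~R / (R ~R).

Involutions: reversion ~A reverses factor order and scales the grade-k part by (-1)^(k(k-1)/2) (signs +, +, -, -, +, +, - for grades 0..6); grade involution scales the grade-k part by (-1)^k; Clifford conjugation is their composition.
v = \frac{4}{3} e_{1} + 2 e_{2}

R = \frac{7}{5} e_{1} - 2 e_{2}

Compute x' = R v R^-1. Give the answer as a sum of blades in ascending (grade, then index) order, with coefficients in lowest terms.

~R = \frac{7}{5} e_{1} - 2 e_{2}, and R ~R = \frac{149}{25}, so R^-1 = ~R / (\frac{149}{25}).
R v = -\frac{32}{15} + \frac{82}{15} e_{1} e_{2}
Answer: -\frac{348}{149} e_{1} - \frac{254}{447} e_{2}


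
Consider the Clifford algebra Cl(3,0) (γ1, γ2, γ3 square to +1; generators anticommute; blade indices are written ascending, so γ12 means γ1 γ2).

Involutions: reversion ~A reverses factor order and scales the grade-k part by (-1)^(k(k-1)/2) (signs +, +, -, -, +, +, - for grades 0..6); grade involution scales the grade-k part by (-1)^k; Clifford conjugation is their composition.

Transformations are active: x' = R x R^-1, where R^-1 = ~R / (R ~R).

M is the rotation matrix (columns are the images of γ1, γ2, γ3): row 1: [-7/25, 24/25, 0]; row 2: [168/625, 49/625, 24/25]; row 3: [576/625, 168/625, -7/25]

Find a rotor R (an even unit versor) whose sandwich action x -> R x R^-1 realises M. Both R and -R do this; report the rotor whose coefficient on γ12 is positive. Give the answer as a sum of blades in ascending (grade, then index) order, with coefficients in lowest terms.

Method: write R = a + b12*γ12 + b13*γ13 + b23*γ23 with a^2 + b12^2 + b13^2 + b23^2 = 1 (so R^-1 = ~R). Expanding the columns R e_j ~R gives tr M = 4a^2 - 1 and, from the antisymmetric part, M21 - M12 = -4a*b12, M13 - M31 = 4a*b13, M32 - M23 = -4a*b23.
Here tr M = -301/625, so a^2 = (1 + tr M)/4 = 81/625 and a = ±9/25. Taking a = 9/25: M21 - M12 = -432/625, M13 - M31 = -576/625, M32 - M23 = -432/625, giving b12 = 12/25, b13 = -16/25, b23 = 12/25, i.e. R = 9/25 + 12/25*γ12 - 16/25*γ13 + 12/25*γ23.
Its γ12 coefficient is already positive.
Answer: 9/25 + 12/25*γ12 - 16/25*γ13 + 12/25*γ23. Sheet selection: the two-to-one cover makes ±R indistinguishable at the matrix level (trace -301/625), so uniqueness comes from the required sign on γ12.


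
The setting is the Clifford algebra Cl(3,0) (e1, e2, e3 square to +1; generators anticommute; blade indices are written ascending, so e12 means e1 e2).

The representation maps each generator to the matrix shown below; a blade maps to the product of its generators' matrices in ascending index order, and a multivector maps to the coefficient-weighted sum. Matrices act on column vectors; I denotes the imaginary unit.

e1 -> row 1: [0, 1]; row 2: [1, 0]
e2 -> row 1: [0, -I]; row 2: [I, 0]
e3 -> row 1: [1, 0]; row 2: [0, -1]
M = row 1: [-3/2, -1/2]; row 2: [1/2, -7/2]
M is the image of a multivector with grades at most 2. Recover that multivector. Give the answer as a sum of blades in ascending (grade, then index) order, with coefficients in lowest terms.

Method: 1, rho(e1), rho(e2), rho(e3) form a trace-orthogonal basis of the 2x2 complex matrices (tr(X Y) = 2 if X = Y, else 0), so M = m0*1 + m1*rho(e1) + m2*rho(e2) + m3*rho(e3) with m0 = tr(M)/2 = -5/2, m1 = tr(M rho(e1))/2 = 0, m2 = tr(M rho(e2))/2 = -I/2, m3 = tr(M rho(e3))/2 = 1.
Multiplying table entries, the bivector images are rho(e12) = I*rho(e3), rho(e13) = -I*rho(e2), rho(e23) = I*rho(e1); with real blade coefficients the real parts of m0..m3 are the coefficients of 1, e1, e2, e3 and the imaginary parts give the bivectors (e23: Im m1, e13: -Im m2, e12: Im m3).
Answer: -5/2 + e3 + 1/2*e13


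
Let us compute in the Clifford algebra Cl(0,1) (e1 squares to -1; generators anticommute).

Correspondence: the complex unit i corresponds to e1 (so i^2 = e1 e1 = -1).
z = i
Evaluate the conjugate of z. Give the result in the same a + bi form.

In blades: z = e1.
Conjugation here is Clifford conjugation: the scalar is fixed and the grade-1 and grade-2 blades all flip sign, giving -e1; translating back:
Answer: -i


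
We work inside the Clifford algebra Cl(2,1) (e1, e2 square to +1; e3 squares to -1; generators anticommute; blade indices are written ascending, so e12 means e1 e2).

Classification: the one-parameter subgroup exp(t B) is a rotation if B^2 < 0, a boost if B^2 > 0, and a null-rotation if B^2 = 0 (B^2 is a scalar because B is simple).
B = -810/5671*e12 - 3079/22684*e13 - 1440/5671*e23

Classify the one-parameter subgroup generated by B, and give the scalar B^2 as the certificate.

B^2 term by term: the squares give (-810/5671)^2*(e12)^2 + (-3079/22684)^2*(e13)^2 + (-1440/5671)^2*(e23)^2 = 656100/32160241*(-1) + 9480241/514563856*(+1) + 2073600/32160241*(+1) = 1/16 (each basis 2-blade squares to minus the product of its generators' squares); cross terms between blades sharing an index anticommute and cancel. So B^2 = 1/16.
Answer: boost, certificate B^2 = 1/16. Why this suffices: the scalar 1/16 survives any versor conjugation, so its sign alone determines the class however B is presented.


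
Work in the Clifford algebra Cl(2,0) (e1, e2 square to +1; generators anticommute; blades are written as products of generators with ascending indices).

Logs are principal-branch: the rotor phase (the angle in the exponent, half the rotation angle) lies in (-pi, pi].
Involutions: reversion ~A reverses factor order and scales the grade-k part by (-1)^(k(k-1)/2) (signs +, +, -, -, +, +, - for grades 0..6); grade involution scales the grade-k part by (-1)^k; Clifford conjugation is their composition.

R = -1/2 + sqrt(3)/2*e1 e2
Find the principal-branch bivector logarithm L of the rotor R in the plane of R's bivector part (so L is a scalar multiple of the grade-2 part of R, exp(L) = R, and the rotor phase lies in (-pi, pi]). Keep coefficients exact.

The scalar part of R is -1/2, so the principal-branch rotor phase is pinned; divide the bivector part by its sine to get the unit plane — L is the phase times that plane.
Concretely: cos(phase) = -1/2 gives phase = ±2*pi/3, and since phase/sin(phase) is even the sign is immaterial: L = (phase/sin(phase)) * <R>_2 = (4*sqrt(3)*pi/9) * <R>_2.
Answer: 2*pi/3*e1 e2


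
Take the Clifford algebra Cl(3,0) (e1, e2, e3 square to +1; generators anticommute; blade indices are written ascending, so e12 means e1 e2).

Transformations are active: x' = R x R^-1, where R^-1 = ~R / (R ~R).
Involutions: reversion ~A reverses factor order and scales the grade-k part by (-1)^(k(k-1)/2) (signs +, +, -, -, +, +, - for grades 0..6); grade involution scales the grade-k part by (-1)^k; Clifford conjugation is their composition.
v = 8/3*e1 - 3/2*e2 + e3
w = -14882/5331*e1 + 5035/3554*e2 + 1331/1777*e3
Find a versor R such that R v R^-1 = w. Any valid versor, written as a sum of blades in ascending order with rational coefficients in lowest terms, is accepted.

Sketch: the shared square 373/36 makes R = v + w = -222/1777*e1 - 148/1777*e2 + 3108/1777*e3 the natural versor; its sandwich fixes that direction, negates (v - w)/2, and sends v to w.
Answer: -222/1777*e1 - 148/1777*e2 + 3108/1777*e3


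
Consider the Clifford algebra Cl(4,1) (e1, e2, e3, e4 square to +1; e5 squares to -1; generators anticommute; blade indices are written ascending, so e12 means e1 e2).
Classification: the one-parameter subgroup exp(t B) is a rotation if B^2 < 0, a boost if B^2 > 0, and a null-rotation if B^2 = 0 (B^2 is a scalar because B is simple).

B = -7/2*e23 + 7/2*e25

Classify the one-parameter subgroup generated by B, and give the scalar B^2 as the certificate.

B^2 term by term: the squares give (-7/2)^2*(e23)^2 + (7/2)^2*(e25)^2 = 49/4*(-1) + 49/4*(+1) = 0 (each basis 2-blade squares to minus the product of its generators' squares); cross terms between blades sharing an index anticommute and cancel. So B^2 = 0.
Answer: null-rotation, certificate B^2 = 0. One invariant decides it: the square 0 survives every conjugation, and its sign is exactly the classification.


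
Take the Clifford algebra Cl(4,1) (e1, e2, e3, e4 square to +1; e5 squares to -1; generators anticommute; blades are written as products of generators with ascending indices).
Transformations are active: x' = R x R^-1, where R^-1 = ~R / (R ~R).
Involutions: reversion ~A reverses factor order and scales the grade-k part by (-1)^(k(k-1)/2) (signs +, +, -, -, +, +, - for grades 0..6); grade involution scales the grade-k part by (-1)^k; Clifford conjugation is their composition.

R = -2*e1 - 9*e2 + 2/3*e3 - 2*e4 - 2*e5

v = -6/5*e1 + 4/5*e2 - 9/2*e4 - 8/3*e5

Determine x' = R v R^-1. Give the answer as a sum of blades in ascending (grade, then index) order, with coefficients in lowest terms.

~R = -2*e1 - 9*e2 + 2/3*e3 - 2*e4 - 2*e5, and R ~R = 769/9, so R^-1 = ~R / (769/9).
R v = -17/15 - 62/5*e1 e2 + 4/5*e1 e3 + 33/5*e1 e4 + 44/15*e1 e5 - 8/15*e2 e3 + 421/10*e2 e4 + 128/5*e2 e5 - 3*e3 e4 - 16/9*e3 e5 - 11/3*e4 e5
Answer: 4818/3845*e1 - 2158/3845*e2 - 68/3845*e3 + 35013/7690*e4 + 31372/11535*e5


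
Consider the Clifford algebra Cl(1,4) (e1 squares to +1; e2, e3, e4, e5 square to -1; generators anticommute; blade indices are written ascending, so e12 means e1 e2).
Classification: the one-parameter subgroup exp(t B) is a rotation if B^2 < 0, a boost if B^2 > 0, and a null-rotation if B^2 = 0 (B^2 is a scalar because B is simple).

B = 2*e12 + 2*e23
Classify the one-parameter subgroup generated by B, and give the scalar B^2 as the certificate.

B^2 term by term: the squares give (2)^2*(e12)^2 + (2)^2*(e23)^2 = 4*(+1) + 4*(-1) = 0 (each basis 2-blade squares to minus the product of its generators' squares); cross terms between blades sharing an index anticommute and cancel. So B^2 = 0.
Answer: null-rotation, certificate B^2 = 0. One invariant decides it: the square 0 survives every conjugation, and its sign is exactly the classification.


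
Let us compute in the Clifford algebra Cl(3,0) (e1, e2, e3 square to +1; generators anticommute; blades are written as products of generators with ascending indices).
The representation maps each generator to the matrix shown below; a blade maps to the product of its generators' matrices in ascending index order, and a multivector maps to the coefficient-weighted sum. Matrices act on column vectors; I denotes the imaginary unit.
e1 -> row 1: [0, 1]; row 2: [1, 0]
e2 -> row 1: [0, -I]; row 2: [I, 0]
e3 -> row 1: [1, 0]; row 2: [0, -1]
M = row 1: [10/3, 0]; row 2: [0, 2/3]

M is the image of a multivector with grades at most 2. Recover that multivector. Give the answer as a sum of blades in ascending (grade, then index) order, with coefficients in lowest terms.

Method: 1, rho(e1), rho(e2), rho(e3) form a trace-orthogonal basis of the 2x2 complex matrices (tr(X Y) = 2 if X = Y, else 0), so M = m0*1 + m1*rho(e1) + m2*rho(e2) + m3*rho(e3) with m0 = tr(M)/2 = 2, m1 = tr(M rho(e1))/2 = 0, m2 = tr(M rho(e2))/2 = 0, m3 = tr(M rho(e3))/2 = 4/3.
Multiplying table entries, the bivector images are rho(e1 e2) = I*rho(e3), rho(e1 e3) = -I*rho(e2), rho(e2 e3) = I*rho(e1); with real blade coefficients the real parts of m0..m3 are the coefficients of 1, e1, e2, e3 and the imaginary parts give the bivectors (e2 e3: Im m1, e1 e3: -Im m2, e1 e2: Im m3).
Answer: 2 + 4/3*e3
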